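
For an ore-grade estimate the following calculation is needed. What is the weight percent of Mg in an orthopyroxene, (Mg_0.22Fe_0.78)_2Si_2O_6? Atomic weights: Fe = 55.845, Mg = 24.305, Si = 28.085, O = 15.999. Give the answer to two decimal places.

4.28 mass %

M((Mg_0.22Fe_0.78)_2Si_2O_6) = 249.976 g/mol.
Mg contributes 0.44 × 24.305 = 10.694 g per mole.
10.694/249.976 = 0.0428 → 4.28%.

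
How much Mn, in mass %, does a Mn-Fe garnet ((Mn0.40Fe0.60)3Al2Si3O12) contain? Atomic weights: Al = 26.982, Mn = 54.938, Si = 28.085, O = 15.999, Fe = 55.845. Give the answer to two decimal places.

Formula mass = 1.20·54.938 + 1.80·55.845 + 2·26.982 + 3·28.085 + 12·15.999 = 496.654 g/mol, of which 65.926 g is Mn.
So Mn makes up 65.926/496.654 = 0.1327 of the mass, i.e. 13.27%.

13.27 mass %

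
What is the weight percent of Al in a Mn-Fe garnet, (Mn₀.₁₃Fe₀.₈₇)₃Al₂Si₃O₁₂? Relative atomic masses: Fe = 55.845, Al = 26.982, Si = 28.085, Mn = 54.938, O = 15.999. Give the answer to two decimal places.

M((Mn₀.₁₃Fe₀.₈₇)₃Al₂Si₃O₁₂) = 497.388 g/mol.
Al contributes 2 × 26.982 = 53.964 g per mole.
53.964/497.388 = 0.1085 → 10.85%.

10.85 weight percent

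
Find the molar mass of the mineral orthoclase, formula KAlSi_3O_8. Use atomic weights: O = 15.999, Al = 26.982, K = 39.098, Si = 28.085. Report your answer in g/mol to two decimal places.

278.33 g/mol

The formula mass is the sum 1*39.098 + 1*26.982 + 3*28.085 + 8*15.999.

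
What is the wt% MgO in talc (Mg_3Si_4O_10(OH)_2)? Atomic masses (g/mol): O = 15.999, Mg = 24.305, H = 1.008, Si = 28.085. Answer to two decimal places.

31.88 wt%

Formula mass = 379.259 g/mol.
3 Mg → 3.0000 mol MgO per formula unit; M(MgO) = 40.304, so MgO mass = 120.912 g.
120.912/379.259 × 100 = 31.88 wt%.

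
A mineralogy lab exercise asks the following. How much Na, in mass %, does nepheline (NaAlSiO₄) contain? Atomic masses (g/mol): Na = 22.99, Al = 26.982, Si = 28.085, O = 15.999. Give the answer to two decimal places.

16.18 mass %

M(NaAlSiO₄) = 142.053 g/mol.
Na contributes 1 × 22.99 = 22.990 g per mole.
22.990/142.053 = 0.1618 → 16.18%.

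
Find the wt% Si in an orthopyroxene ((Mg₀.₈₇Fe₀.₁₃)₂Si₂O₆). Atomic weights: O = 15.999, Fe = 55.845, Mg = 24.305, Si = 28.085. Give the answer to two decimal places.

26.88 wt%

M((Mg₀.₈₇Fe₀.₁₃)₂Si₂O₆) = 208.974 g/mol.
Si contributes 2 × 28.085 = 56.170 g per mole.
56.170/208.974 = 0.2688 → 26.88%.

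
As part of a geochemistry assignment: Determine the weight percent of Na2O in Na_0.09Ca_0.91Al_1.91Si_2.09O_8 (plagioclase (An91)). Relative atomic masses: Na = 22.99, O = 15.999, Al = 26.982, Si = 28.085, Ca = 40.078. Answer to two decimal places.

1.01 wt%

Formula mass = 276.765 g/mol.
0.09 Na → 0.0450 mol Na2O per formula unit; M(Na2O) = 61.979, so Na2O mass = 2.789 g.
2.789/276.765 × 100 = 1.01 wt%.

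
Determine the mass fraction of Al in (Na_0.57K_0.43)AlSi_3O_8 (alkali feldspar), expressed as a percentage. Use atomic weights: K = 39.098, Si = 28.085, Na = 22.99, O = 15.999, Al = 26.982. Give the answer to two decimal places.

M((Na_0.57K_0.43)AlSi_3O_8) = 269.145 g/mol.
Al contributes 1 × 26.982 = 26.982 g per mole.
26.982/269.145 = 0.1003 → 10.03%.

10.03 wt%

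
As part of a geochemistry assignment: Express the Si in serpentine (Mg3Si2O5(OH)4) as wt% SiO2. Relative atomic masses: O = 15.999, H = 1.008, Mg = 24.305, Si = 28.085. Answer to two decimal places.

43.36 wt%

Formula mass = 277.108 g/mol.
2 Si → 2.0000 mol SiO2 per formula unit; M(SiO2) = 60.083, so SiO2 mass = 120.166 g.
120.166/277.108 × 100 = 43.36 wt%.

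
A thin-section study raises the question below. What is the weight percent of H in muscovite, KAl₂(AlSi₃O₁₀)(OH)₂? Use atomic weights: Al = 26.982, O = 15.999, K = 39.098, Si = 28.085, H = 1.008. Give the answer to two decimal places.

0.51 weight percent

Molar mass of KAl₂(AlSi₃O₁₀)(OH)₂: 1·39.098 + 3·26.982 + 3·28.085 + 12·15.999 + 2·1.008 = 398.303 g/mol.
Mass of H per formula unit: 2 × 1.008 = 2.016 g.
Weight fraction H = 2.016 / 398.303 = 0.0051.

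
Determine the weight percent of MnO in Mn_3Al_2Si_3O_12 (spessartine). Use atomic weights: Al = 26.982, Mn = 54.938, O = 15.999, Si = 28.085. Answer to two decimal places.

42.99 wt%

Formula mass = 495.021 g/mol.
3 Mn → 3.0000 mol MnO per formula unit; M(MnO) = 70.937, so MnO mass = 212.811 g.
212.811/495.021 × 100 = 42.99 wt%.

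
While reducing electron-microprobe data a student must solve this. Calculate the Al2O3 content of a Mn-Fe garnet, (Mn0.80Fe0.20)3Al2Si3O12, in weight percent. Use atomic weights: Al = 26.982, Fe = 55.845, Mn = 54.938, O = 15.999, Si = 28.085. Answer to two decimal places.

Formula mass = 495.565 g/mol.
2 Al → 1.0000 mol Al2O3 per formula unit; M(Al2O3) = 101.961, so Al2O3 mass = 101.961 g.
101.961/495.565 × 100 = 20.57 wt%.

20.57 wt%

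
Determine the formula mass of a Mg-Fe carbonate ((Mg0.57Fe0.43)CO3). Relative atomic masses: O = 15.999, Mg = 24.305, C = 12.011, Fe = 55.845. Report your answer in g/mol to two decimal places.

97.88 g/mol

M = 0.57×24.305 + 0.43×55.845 + 1×12.011 + 3×15.999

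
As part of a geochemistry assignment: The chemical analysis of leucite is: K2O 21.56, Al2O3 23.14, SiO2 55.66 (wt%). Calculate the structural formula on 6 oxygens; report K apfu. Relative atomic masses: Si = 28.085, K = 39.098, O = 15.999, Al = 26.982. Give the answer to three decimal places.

K2O: 21.56/94.195 = 0.22889 mol → 0.45778 mol K, 0.22889 mol O.
Al2O3: 23.14/101.961 = 0.22695 mol → 0.45390 mol Al, 0.68085 mol O.
SiO2: 55.66/60.083 = 0.92639 mol → 0.92639 mol Si, 1.85278 mol O.
Total oxygen = 2.76252 mol. Normalization factor = 6/2.76252 = 2.17193.
K per 6 O = 0.45778 × 2.17193 = 0.994.

0.994 K apfu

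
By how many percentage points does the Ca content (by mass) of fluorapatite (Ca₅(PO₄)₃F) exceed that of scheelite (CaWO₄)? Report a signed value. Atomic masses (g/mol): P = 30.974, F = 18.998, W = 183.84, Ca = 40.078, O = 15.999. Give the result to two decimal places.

M(Ca₅(PO₄)₃F) = 504.298 g/mol, so wt% Ca = 200.390/504.298 × 100 = 39.74%.
M(CaWO₄) = 287.914 g/mol, so wt% Ca = 40.078/287.914 × 100 = 13.92%.
39.74 − 13.92 = 25.82 pp.

25.82 percentage points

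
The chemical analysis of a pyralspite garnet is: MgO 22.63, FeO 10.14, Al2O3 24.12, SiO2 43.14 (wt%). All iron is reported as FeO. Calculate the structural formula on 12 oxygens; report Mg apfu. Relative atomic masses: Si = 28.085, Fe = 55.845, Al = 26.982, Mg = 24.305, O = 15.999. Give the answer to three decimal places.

MgO (M=40.304): mol = 0.56148; Mg = 0.56148, O = 0.56148.
FeO (M=71.844): mol = 0.14114; Fe = 0.14114, O = 0.14114.
Al2O3 (M=101.961): mol = 0.23656; Al = 0.47312, O = 0.70968.
SiO2 (M=60.083): mol = 0.71801; Si = 0.71801, O = 1.43602.
ΣO = 2.84832; factor = 12/ΣO = 4.21301.
Mg apfu = 0.56148 × 4.21301 = 2.366.

2.366 Mg apfu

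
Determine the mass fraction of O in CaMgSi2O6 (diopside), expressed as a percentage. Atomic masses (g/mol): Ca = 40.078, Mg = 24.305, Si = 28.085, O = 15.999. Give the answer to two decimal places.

Formula mass = 1·40.078 + 1·24.305 + 2·28.085 + 6·15.999 = 216.547 g/mol, of which 95.994 g is O.
So O makes up 95.994/216.547 = 0.4433 of the mass, i.e. 44.33%.

44.33 wt%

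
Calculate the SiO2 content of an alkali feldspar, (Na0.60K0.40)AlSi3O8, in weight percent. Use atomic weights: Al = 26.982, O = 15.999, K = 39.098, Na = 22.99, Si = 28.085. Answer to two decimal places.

Molar mass of (Na0.60K0.40)AlSi3O8 = 0.60*22.99 + 0.40*39.098 + 1*26.982 + 3*28.085 + 8*15.999 = 268.662 g/mol.
Each formula unit contains 3 Si, equivalent to 3/1 = 3.0000 mol SiO2.
M(SiO2) = 1×28.085 + 2×15.999 = 60.083 g/mol.
Mass of SiO2 per formula unit = 3.0000 × 60.083 = 180.249 g.
SiO2 wt% = 180.249 / 268.662 × 100 = 67.09%.

67.09 wt%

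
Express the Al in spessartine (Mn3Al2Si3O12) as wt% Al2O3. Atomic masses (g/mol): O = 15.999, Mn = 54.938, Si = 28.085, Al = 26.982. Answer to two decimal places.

Formula mass = 495.021 g/mol.
2 Al → 1.0000 mol Al2O3 per formula unit; M(Al2O3) = 101.961, so Al2O3 mass = 101.961 g.
101.961/495.021 × 100 = 20.60 wt%.

20.60 wt%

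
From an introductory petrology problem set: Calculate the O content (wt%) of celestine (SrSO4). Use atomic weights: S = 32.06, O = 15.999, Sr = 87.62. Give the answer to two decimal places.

Molar mass of SrSO4: 1·87.62 + 1·32.06 + 4·15.999 = 183.676 g/mol.
Mass of O per formula unit: 4 × 15.999 = 63.996 g.
Weight fraction O = 63.996 / 183.676 = 0.3484.

34.84 wt%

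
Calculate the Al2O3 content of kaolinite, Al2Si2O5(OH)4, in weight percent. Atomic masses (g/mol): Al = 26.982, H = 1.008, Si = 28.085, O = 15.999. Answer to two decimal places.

39.50 wt%

M(Al2Si2O5(OH)4) = 258.157 g/mol; M(Al2O3) = 101.961 g/mol.
Moles Al2O3 per formula unit = 2 Al ÷ 2 = 1.0000.
Al2O3 fraction = (1.0000 × 101.961) / 258.157 = 101.961/258.157 = 0.3950.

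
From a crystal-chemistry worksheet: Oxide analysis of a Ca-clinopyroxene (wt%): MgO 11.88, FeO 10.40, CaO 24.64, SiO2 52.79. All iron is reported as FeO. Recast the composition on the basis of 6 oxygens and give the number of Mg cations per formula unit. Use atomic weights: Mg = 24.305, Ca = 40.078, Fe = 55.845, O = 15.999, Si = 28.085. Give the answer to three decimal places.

MgO (M=40.304): mol = 0.29476; Mg = 0.29476, O = 0.29476.
FeO (M=71.844): mol = 0.14476; Fe = 0.14476, O = 0.14476.
CaO (M=56.077): mol = 0.43940; Ca = 0.43940, O = 0.43940.
SiO2 (M=60.083): mol = 0.87862; Si = 0.87862, O = 1.75724.
ΣO = 2.63616; factor = 6/ΣO = 2.27604.
Mg apfu = 0.29476 × 2.27604 = 0.671.

0.671 Mg apfu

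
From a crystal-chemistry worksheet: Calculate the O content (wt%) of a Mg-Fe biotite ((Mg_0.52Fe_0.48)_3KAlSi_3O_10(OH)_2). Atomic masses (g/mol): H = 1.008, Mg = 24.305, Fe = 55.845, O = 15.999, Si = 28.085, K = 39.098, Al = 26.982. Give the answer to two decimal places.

M((Mg_0.52Fe_0.48)_3KAlSi_3O_10(OH)_2) = 462.672 g/mol.
O contributes 12 × 15.999 = 191.988 g per mole.
191.988/462.672 = 0.4150 → 41.50%.

41.50 wt%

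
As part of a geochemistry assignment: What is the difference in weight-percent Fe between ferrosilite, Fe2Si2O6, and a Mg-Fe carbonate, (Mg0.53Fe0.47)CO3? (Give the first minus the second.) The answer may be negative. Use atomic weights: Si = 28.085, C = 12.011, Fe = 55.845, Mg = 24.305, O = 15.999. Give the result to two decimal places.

First mineral: 111.690 g Fe in 263.854 g formula = 42.33 wt% Fe.
Second mineral: 26.247 g Fe in 99.137 g formula = 26.48 wt% Fe.
42.33% − 26.48% gives a difference of 15.85 percentage points.

15.85 percentage points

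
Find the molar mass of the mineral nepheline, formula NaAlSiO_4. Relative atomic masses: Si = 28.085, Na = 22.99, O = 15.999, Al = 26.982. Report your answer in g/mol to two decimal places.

Na: 1 × 22.99 = 22.9900
Al: 1 × 26.982 = 26.9820
Si: 1 × 28.085 = 28.0850
O: 4 × 15.999 = 63.9960
Summing the contributions gives the formula mass.

142.05 g/mol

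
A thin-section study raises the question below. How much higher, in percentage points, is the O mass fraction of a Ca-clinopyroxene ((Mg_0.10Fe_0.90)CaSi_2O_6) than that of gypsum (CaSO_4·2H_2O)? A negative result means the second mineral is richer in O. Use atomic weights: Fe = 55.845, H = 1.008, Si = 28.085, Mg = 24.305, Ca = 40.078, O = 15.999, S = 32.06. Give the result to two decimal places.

O in (Mg_0.10Fe_0.90)CaSi_2O_6: molar mass 244.933 g/mol; 6×15.999 = 95.994 g → 39.19 wt%.
O in CaSO_4·2H_2O: molar mass 172.164 g/mol; 6×15.999 = 95.994 g → 55.76 wt%.
Difference = 39.19 − 55.76 = -16.57 percentage points.

-16.57 percentage points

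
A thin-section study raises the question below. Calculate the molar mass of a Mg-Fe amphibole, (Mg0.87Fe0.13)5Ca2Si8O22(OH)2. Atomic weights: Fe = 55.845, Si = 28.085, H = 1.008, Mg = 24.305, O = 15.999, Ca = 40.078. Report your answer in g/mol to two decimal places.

832.85 g/mol

The formula mass is the sum 4.35*24.305 + 0.65*55.845 + 2*40.078 + 8*28.085 + 24*15.999 + 2*1.008.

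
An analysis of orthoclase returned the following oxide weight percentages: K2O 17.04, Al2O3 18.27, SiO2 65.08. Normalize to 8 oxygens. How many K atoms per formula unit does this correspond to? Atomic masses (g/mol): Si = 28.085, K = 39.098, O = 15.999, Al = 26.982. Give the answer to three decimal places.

K2O (M=94.195): mol = 0.18090; K = 0.36180, O = 0.18090.
Al2O3 (M=101.961): mol = 0.17919; Al = 0.35838, O = 0.53757.
SiO2 (M=60.083): mol = 1.08317; Si = 1.08317, O = 2.16634.
ΣO = 2.88481; factor = 8/ΣO = 2.77315.
K apfu = 0.36180 × 2.77315 = 1.003.

1.003 K apfu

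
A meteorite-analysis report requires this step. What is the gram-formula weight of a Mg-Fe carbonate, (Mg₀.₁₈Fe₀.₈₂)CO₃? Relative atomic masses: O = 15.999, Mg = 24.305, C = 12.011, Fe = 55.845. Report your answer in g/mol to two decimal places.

The formula mass is the sum 0.18×24.305 + 0.82×55.845 + 1×12.011 + 3×15.999.

110.18 g/mol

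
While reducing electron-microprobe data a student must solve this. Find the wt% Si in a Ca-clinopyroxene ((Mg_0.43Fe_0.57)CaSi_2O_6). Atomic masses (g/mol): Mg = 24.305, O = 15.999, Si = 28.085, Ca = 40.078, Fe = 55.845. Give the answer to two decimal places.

Molar mass of (Mg_0.43Fe_0.57)CaSi_2O_6: 0.43·24.305 + 0.57·55.845 + 1·40.078 + 2·28.085 + 6·15.999 = 234.525 g/mol.
Mass of Si per formula unit: 2 × 28.085 = 56.170 g.
Weight fraction Si = 56.170 / 234.525 = 0.2395.

23.95 wt%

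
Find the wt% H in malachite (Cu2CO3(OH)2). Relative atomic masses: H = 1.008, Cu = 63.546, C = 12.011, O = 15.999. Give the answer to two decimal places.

M(Cu2CO3(OH)2) = 221.114 g/mol.
H contributes 2 × 1.008 = 2.016 g per mole.
2.016/221.114 = 0.0091 → 0.91%.

0.91 weight percent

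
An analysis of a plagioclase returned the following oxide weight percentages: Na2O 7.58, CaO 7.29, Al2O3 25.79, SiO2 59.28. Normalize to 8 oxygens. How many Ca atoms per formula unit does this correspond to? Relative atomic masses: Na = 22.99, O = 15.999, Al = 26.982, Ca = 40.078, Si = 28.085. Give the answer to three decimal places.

0.348 Ca apfu

Na2O: 7.58/61.979 = 0.12230 mol → 0.24460 mol Na, 0.12230 mol O.
CaO: 7.29/56.077 = 0.13000 mol → 0.13000 mol Ca, 0.13000 mol O.
Al2O3: 25.79/101.961 = 0.25294 mol → 0.50588 mol Al, 0.75882 mol O.
SiO2: 59.28/60.083 = 0.98664 mol → 0.98664 mol Si, 1.97328 mol O.
Total oxygen = 2.98440 mol. Normalization factor = 8/2.98440 = 2.68061.
Ca per 8 O = 0.13000 × 2.68061 = 0.348.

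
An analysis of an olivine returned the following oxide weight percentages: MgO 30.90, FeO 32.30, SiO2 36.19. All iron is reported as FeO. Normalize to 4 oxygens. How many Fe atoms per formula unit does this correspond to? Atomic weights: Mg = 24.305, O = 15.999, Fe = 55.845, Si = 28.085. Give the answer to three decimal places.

MgO: 30.90/40.304 = 0.76667 mol → 0.76667 mol Mg, 0.76667 mol O.
FeO: 32.30/71.844 = 0.44959 mol → 0.44959 mol Fe, 0.44959 mol O.
SiO2: 36.19/60.083 = 0.60233 mol → 0.60233 mol Si, 1.20466 mol O.
Total oxygen = 2.42092 mol. Normalization factor = 4/2.42092 = 1.65226.
Fe per 4 O = 0.44959 × 1.65226 = 0.743.

0.743 Fe apfu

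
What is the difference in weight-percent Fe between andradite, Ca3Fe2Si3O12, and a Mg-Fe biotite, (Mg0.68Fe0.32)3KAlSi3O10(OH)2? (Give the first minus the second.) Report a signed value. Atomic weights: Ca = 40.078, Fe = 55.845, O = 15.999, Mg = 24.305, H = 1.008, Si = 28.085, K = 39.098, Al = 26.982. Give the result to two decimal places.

Fe in Ca3Fe2Si3O12: molar mass 508.167 g/mol; 2×55.845 = 111.690 g → 21.98 wt%.
Fe in (Mg0.68Fe0.32)3KAlSi3O10(OH)2: molar mass 447.532 g/mol; 0.96×55.845 = 53.611 g → 11.98 wt%.
Difference = 21.98 − 11.98 = 10.00 percentage points.

10.00 percentage points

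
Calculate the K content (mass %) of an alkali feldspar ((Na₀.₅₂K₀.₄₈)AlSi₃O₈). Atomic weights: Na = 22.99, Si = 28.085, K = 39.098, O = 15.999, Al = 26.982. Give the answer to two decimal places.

6.95 mass %

M((Na₀.₅₂K₀.₄₈)AlSi₃O₈) = 269.951 g/mol.
K contributes 0.48 × 39.098 = 18.767 g per mole.
18.767/269.951 = 0.0695 → 6.95%.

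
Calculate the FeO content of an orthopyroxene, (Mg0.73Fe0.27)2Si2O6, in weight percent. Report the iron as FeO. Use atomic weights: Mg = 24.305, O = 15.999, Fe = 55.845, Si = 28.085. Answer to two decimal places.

17.81 wt%

Molar mass of (Mg0.73Fe0.27)2Si2O6 = 1.46·24.305 + 0.54·55.845 + 2·28.085 + 6·15.999 = 217.806 g/mol.
Each formula unit contains 0.54 Fe, equivalent to 0.54/1 = 0.5400 mol FeO.
M(FeO) = 1×55.845 + 1×15.999 = 71.844 g/mol.
Mass of FeO per formula unit = 0.5400 × 71.844 = 38.796 g.
FeO wt% = 38.796 / 217.806 × 100 = 17.81%.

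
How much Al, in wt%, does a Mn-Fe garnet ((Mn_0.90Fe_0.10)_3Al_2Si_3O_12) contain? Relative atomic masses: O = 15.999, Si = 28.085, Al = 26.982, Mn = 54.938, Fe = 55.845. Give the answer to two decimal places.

10.90 wt%

Molar mass of (Mn_0.90Fe_0.10)_3Al_2Si_3O_12: 2.70×54.938 + 0.30×55.845 + 2×26.982 + 3×28.085 + 12×15.999 = 495.293 g/mol.
Mass of Al per formula unit: 2 × 26.982 = 53.964 g.
Weight fraction Al = 53.964 / 495.293 = 0.1090.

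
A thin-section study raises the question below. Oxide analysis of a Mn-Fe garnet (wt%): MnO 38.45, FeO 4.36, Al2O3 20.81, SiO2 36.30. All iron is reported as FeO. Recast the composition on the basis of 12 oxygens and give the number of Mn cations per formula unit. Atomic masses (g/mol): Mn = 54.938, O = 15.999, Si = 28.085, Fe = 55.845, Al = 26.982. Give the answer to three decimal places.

MnO: 38.45/70.937 = 0.54203 mol → 0.54203 mol Mn, 0.54203 mol O.
FeO: 4.36/71.844 = 0.06069 mol → 0.06069 mol Fe, 0.06069 mol O.
Al2O3: 20.81/101.961 = 0.20410 mol → 0.40820 mol Al, 0.61230 mol O.
SiO2: 36.30/60.083 = 0.60416 mol → 0.60416 mol Si, 1.20832 mol O.
Total oxygen = 2.42334 mol. Normalization factor = 12/2.42334 = 4.95184.
Mn per 12 O = 0.54203 × 4.95184 = 2.684.

2.684 Mn apfu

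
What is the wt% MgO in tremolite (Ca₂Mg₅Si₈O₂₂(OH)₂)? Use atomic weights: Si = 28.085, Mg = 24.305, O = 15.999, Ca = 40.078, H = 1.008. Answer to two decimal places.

Molar mass of Ca₂Mg₅Si₈O₂₂(OH)₂ = 2·40.078 + 5·24.305 + 8·28.085 + 24·15.999 + 2·1.008 = 812.353 g/mol.
Each formula unit contains 5 Mg, equivalent to 5/1 = 5.0000 mol MgO.
M(MgO) = 1×24.305 + 1×15.999 = 40.304 g/mol.
Mass of MgO per formula unit = 5.0000 × 40.304 = 201.520 g.
MgO wt% = 201.520 / 812.353 × 100 = 24.81%.

24.81 wt%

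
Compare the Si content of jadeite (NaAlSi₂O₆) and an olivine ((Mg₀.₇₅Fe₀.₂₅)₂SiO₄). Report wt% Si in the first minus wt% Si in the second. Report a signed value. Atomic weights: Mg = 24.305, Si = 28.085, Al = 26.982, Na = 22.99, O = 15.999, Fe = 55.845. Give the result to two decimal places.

First mineral: 56.170 g Si in 202.136 g formula = 27.79 wt% Si.
Second mineral: 28.085 g Si in 156.461 g formula = 17.95 wt% Si.
27.79% − 17.95% gives a difference of 9.84 percentage points.

9.84 percentage points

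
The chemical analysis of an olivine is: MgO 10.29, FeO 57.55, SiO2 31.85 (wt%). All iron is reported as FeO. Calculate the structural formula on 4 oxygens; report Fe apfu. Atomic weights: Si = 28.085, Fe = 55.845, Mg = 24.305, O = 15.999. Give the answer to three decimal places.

MgO (M=40.304): mol = 0.25531; Mg = 0.25531, O = 0.25531.
FeO (M=71.844): mol = 0.80104; Fe = 0.80104, O = 0.80104.
SiO2 (M=60.083): mol = 0.53010; Si = 0.53010, O = 1.06020.
ΣO = 2.11655; factor = 4/ΣO = 1.88987.
Fe apfu = 0.80104 × 1.88987 = 1.514.

1.514 Fe apfu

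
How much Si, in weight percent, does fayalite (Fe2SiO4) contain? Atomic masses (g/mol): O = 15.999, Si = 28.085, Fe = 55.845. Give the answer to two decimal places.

Formula mass = 2×55.845 + 1×28.085 + 4×15.999 = 203.771 g/mol, of which 28.085 g is Si.
So Si makes up 28.085/203.771 = 0.1378 of the mass, i.e. 13.78%.

13.78 weight percent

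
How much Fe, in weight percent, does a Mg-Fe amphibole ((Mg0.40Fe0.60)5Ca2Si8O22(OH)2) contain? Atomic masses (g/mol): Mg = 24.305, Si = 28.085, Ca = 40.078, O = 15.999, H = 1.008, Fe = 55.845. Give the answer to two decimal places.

18.47 weight percent

Molar mass of (Mg0.40Fe0.60)5Ca2Si8O22(OH)2: 2×24.305 + 3×55.845 + 2×40.078 + 8×28.085 + 24×15.999 + 2×1.008 = 906.973 g/mol.
Mass of Fe per formula unit: 3 × 55.845 = 167.535 g.
Weight fraction Fe = 167.535 / 906.973 = 0.1847.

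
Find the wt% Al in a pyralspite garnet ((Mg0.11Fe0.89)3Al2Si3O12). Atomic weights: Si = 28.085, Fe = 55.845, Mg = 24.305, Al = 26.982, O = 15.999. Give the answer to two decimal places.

11.07 mass %

Formula mass = 0.33×24.305 + 2.67×55.845 + 2×26.982 + 3×28.085 + 12×15.999 = 487.334 g/mol, of which 53.964 g is Al.
So Al makes up 53.964/487.334 = 0.1107 of the mass, i.e. 11.07%.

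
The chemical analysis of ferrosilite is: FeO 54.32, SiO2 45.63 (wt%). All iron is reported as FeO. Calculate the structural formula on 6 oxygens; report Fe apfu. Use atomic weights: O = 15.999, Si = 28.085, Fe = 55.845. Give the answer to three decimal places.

FeO: 54.32/71.844 = 0.75608 mol → 0.75608 mol Fe, 0.75608 mol O.
SiO2: 45.63/60.083 = 0.75945 mol → 0.75945 mol Si, 1.51890 mol O.
Total oxygen = 2.27498 mol. Normalization factor = 6/2.27498 = 2.63739.
Fe per 6 O = 0.75608 × 2.63739 = 1.994.

1.994 Fe apfu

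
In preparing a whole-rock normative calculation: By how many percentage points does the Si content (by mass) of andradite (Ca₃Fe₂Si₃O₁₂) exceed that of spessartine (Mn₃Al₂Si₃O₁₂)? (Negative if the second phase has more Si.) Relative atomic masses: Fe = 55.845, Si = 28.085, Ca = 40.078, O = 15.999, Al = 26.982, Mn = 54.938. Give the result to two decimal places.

M(Ca₃Fe₂Si₃O₁₂) = 508.167 g/mol, so wt% Si = 84.255/508.167 × 100 = 16.58%.
M(Mn₃Al₂Si₃O₁₂) = 495.021 g/mol, so wt% Si = 84.255/495.021 × 100 = 17.02%.
16.58 − 17.02 = -0.44 pp.

-0.44 percentage points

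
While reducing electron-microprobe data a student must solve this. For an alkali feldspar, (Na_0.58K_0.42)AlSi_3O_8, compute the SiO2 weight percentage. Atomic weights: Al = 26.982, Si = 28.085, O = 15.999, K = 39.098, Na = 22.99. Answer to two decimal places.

67.01 wt%

Molar mass of (Na_0.58K_0.42)AlSi_3O_8 = 0.58*22.99 + 0.42*39.098 + 1*26.982 + 3*28.085 + 8*15.999 = 268.984 g/mol.
Each formula unit contains 3 Si, equivalent to 3/1 = 3.0000 mol SiO2.
M(SiO2) = 1×28.085 + 2×15.999 = 60.083 g/mol.
Mass of SiO2 per formula unit = 3.0000 × 60.083 = 180.249 g.
SiO2 wt% = 180.249 / 268.984 × 100 = 67.01%.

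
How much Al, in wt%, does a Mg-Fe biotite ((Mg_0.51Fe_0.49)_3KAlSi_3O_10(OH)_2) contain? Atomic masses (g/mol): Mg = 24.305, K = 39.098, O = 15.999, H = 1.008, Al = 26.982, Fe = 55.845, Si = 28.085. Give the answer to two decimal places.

Molar mass of (Mg_0.51Fe_0.49)_3KAlSi_3O_10(OH)_2: 1.53·24.305 + 1.47·55.845 + 1·39.098 + 1·26.982 + 3·28.085 + 12·15.999 + 2·1.008 = 463.618 g/mol.
Mass of Al per formula unit: 1 × 26.982 = 26.982 g.
Weight fraction Al = 26.982 / 463.618 = 0.0582.

5.82 wt%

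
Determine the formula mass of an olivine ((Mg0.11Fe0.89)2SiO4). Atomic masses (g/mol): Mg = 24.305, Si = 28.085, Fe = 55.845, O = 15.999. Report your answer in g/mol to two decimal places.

196.83 g/mol

M = 0.22·24.305 + 1.78·55.845 + 1·28.085 + 4·15.999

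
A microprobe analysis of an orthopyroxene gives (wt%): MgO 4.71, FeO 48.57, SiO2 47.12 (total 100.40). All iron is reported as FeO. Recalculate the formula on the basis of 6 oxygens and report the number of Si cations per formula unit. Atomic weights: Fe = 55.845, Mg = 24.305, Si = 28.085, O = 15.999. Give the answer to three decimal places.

MgO (M=40.304): mol = 0.11686; Mg = 0.11686, O = 0.11686.
FeO (M=71.844): mol = 0.67605; Fe = 0.67605, O = 0.67605.
SiO2 (M=60.083): mol = 0.78425; Si = 0.78425, O = 1.56850.
ΣO = 2.36141; factor = 6/ΣO = 2.54085.
Si apfu = 0.78425 × 2.54085 = 1.993.

1.993 Si apfu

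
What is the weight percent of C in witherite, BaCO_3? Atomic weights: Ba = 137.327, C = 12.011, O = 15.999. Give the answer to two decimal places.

6.09 wt%

Molar mass of BaCO_3: 1*137.327 + 1*12.011 + 3*15.999 = 197.335 g/mol.
Mass of C per formula unit: 1 × 12.011 = 12.011 g.
Weight fraction C = 12.011 / 197.335 = 0.0609.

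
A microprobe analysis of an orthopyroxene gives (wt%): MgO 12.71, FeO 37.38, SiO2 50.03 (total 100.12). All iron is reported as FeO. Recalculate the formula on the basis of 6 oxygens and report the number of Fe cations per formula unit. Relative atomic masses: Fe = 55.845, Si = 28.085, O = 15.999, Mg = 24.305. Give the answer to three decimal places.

12.71 wt% MgO ÷ 40.304 g/mol = 0.31535 mol, giving 0.31535 Mg and 0.31535 O.
37.38 wt% FeO ÷ 71.844 g/mol = 0.52029 mol, giving 0.52029 Fe and 0.52029 O.
50.03 wt% SiO2 ÷ 60.083 g/mol = 0.83268 mol, giving 0.83268 Si and 1.66536 O.
Oxygen sums to 2.50100; scaling by 6/2.50100 = 2.39904 puts the formula on 6 O.
Fe: 0.52029 × 2.39904 = 1.248 atoms per formula unit.

1.248 Fe apfu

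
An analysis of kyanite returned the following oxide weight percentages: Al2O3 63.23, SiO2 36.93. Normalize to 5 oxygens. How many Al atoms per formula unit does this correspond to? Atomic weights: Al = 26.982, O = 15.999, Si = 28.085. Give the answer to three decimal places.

Al2O3 (M=101.961): mol = 0.62014; Al = 1.24028, O = 1.86042.
SiO2 (M=60.083): mol = 0.61465; Si = 0.61465, O = 1.22930.
ΣO = 3.08972; factor = 5/ΣO = 1.61827.
Al apfu = 1.24028 × 1.61827 = 2.007.

2.007 Al apfu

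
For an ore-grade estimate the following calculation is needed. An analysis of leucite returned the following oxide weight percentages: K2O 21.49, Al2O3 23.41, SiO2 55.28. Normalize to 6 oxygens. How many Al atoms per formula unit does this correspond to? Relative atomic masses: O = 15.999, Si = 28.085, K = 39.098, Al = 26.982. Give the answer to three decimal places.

0.999 Al apfu

K2O (M=94.195): mol = 0.22814; K = 0.45628, O = 0.22814.
Al2O3 (M=101.961): mol = 0.22960; Al = 0.45920, O = 0.68880.
SiO2 (M=60.083): mol = 0.92006; Si = 0.92006, O = 1.84012.
ΣO = 2.75706; factor = 6/ΣO = 2.17623.
Al apfu = 0.45920 × 2.17623 = 0.999.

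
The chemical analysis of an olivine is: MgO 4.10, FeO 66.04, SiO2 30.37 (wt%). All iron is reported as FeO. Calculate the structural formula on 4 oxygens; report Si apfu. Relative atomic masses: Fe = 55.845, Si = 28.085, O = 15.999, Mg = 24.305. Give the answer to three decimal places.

4.10 wt% MgO ÷ 40.304 g/mol = 0.10173 mol, giving 0.10173 Mg and 0.10173 O.
66.04 wt% FeO ÷ 71.844 g/mol = 0.91921 mol, giving 0.91921 Fe and 0.91921 O.
30.37 wt% SiO2 ÷ 60.083 g/mol = 0.50547 mol, giving 0.50547 Si and 1.01094 O.
Oxygen sums to 2.03188; scaling by 4/2.03188 = 1.96862 puts the formula on 4 O.
Si: 0.50547 × 1.96862 = 0.995 atoms per formula unit.

0.995 Si apfu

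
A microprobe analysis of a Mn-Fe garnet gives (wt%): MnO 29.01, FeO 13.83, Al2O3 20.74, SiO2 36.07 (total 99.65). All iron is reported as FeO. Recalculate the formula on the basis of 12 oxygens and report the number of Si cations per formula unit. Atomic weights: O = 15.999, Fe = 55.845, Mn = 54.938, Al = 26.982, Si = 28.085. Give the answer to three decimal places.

2.986 Si apfu

MnO (M=70.937): mol = 0.40895; Mn = 0.40895, O = 0.40895.
FeO (M=71.844): mol = 0.19250; Fe = 0.19250, O = 0.19250.
Al2O3 (M=101.961): mol = 0.20341; Al = 0.40682, O = 0.61023.
SiO2 (M=60.083): mol = 0.60034; Si = 0.60034, O = 1.20068.
ΣO = 2.41236; factor = 12/ΣO = 4.97438.
Si apfu = 0.60034 × 4.97438 = 2.986.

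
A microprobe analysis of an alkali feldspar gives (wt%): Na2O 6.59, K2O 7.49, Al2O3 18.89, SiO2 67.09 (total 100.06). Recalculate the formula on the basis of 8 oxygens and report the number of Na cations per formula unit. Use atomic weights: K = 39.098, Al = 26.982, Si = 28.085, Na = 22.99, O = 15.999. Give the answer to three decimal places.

6.59 wt% Na2O ÷ 61.979 g/mol = 0.10633 mol, giving 0.21266 Na and 0.10633 O.
7.49 wt% K2O ÷ 94.195 g/mol = 0.07952 mol, giving 0.15904 K and 0.07952 O.
18.89 wt% Al2O3 ÷ 101.961 g/mol = 0.18527 mol, giving 0.37054 Al and 0.55581 O.
67.09 wt% SiO2 ÷ 60.083 g/mol = 1.11662 mol, giving 1.11662 Si and 2.23324 O.
Oxygen sums to 2.97490; scaling by 8/2.97490 = 2.68917 puts the formula on 8 O.
Na: 0.21266 × 2.68917 = 0.572 atoms per formula unit.

0.572 Na apfu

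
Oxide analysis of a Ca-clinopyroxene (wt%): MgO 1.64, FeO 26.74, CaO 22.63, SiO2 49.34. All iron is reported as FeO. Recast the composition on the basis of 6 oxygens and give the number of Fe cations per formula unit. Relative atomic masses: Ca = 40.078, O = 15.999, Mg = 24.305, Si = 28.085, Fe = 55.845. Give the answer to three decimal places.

0.908 Fe apfu

MgO: 1.64/40.304 = 0.04069 mol → 0.04069 mol Mg, 0.04069 mol O.
FeO: 26.74/71.844 = 0.37220 mol → 0.37220 mol Fe, 0.37220 mol O.
CaO: 22.63/56.077 = 0.40355 mol → 0.40355 mol Ca, 0.40355 mol O.
SiO2: 49.34/60.083 = 0.82120 mol → 0.82120 mol Si, 1.64240 mol O.
Total oxygen = 2.45884 mol. Normalization factor = 6/2.45884 = 2.44018.
Fe per 6 O = 0.37220 × 2.44018 = 0.908.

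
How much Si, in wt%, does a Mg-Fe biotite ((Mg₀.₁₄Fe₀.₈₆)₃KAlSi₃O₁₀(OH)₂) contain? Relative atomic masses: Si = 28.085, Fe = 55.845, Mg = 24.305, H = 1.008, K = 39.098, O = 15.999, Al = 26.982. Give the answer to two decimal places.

Molar mass of (Mg₀.₁₄Fe₀.₈₆)₃KAlSi₃O₁₀(OH)₂: 0.42*24.305 + 2.58*55.845 + 1*39.098 + 1*26.982 + 3*28.085 + 12*15.999 + 2*1.008 = 498.627 g/mol.
Mass of Si per formula unit: 3 × 28.085 = 84.255 g.
Weight fraction Si = 84.255 / 498.627 = 0.1690.

16.90 wt%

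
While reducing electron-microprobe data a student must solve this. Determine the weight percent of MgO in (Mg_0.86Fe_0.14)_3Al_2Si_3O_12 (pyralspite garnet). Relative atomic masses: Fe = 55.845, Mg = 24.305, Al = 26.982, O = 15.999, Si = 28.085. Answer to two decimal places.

24.97 wt%

M((Mg_0.86Fe_0.14)_3Al_2Si_3O_12) = 416.369 g/mol; M(MgO) = 40.304 g/mol.
Moles MgO per formula unit = 2.58 Mg ÷ 1 = 2.5800.
MgO fraction = (2.5800 × 40.304) / 416.369 = 103.984/416.369 = 0.2497.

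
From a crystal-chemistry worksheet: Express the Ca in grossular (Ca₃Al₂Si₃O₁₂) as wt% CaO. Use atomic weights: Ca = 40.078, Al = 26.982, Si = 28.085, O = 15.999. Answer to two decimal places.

37.35 wt%

Molar mass of Ca₃Al₂Si₃O₁₂ = 3×40.078 + 2×26.982 + 3×28.085 + 12×15.999 = 450.441 g/mol.
Each formula unit contains 3 Ca, equivalent to 3/1 = 3.0000 mol CaO.
M(CaO) = 1×40.078 + 1×15.999 = 56.077 g/mol.
Mass of CaO per formula unit = 3.0000 × 56.077 = 168.231 g.
CaO wt% = 168.231 / 450.441 × 100 = 37.35%.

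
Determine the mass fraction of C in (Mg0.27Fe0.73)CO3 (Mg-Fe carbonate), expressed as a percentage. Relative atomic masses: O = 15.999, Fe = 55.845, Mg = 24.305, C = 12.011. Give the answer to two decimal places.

Formula mass = 0.27·24.305 + 0.73·55.845 + 1·12.011 + 3·15.999 = 107.337 g/mol, of which 12.011 g is C.
So C makes up 12.011/107.337 = 0.1119 of the mass, i.e. 11.19%.

11.19 mass %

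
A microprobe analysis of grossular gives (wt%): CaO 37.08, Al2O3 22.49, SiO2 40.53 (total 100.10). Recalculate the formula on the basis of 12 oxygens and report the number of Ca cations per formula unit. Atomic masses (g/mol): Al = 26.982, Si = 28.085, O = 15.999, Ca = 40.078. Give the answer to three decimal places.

37.08 wt% CaO ÷ 56.077 g/mol = 0.66123 mol, giving 0.66123 Ca and 0.66123 O.
22.49 wt% Al2O3 ÷ 101.961 g/mol = 0.22057 mol, giving 0.44114 Al and 0.66171 O.
40.53 wt% SiO2 ÷ 60.083 g/mol = 0.67457 mol, giving 0.67457 Si and 1.34914 O.
Oxygen sums to 2.67208; scaling by 12/2.67208 = 4.49088 puts the formula on 12 O.
Ca: 0.66123 × 4.49088 = 2.970 atoms per formula unit.

2.970 Ca apfu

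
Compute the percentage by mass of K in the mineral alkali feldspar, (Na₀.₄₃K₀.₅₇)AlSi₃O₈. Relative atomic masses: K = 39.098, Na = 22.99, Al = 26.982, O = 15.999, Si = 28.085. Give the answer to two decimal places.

Molar mass of (Na₀.₄₃K₀.₅₇)AlSi₃O₈: 0.43·22.99 + 0.57·39.098 + 1·26.982 + 3·28.085 + 8·15.999 = 271.401 g/mol.
Mass of K per formula unit: 0.57 × 39.098 = 22.286 g.
Weight fraction K = 22.286 / 271.401 = 0.0821.

8.21 wt%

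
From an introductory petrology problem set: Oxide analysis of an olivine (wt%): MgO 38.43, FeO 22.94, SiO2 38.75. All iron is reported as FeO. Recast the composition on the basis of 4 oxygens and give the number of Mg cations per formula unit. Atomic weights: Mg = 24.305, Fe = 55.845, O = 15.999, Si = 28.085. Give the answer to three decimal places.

1.488 Mg apfu

38.43 wt% MgO ÷ 40.304 g/mol = 0.95350 mol, giving 0.95350 Mg and 0.95350 O.
22.94 wt% FeO ÷ 71.844 g/mol = 0.31930 mol, giving 0.31930 Fe and 0.31930 O.
38.75 wt% SiO2 ÷ 60.083 g/mol = 0.64494 mol, giving 0.64494 Si and 1.28988 O.
Oxygen sums to 2.56268; scaling by 4/2.56268 = 1.56087 puts the formula on 4 O.
Mg: 0.95350 × 1.56087 = 1.488 atoms per formula unit.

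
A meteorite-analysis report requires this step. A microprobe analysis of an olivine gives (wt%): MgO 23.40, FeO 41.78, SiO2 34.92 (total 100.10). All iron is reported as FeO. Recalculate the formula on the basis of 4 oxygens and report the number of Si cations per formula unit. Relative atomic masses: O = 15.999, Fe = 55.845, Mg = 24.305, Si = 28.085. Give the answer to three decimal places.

1.000 Si apfu

MgO: 23.40/40.304 = 0.58059 mol → 0.58059 mol Mg, 0.58059 mol O.
FeO: 41.78/71.844 = 0.58154 mol → 0.58154 mol Fe, 0.58154 mol O.
SiO2: 34.92/60.083 = 0.58120 mol → 0.58120 mol Si, 1.16240 mol O.
Total oxygen = 2.32453 mol. Normalization factor = 4/2.32453 = 1.72078.
Si per 4 O = 0.58120 × 1.72078 = 1.000.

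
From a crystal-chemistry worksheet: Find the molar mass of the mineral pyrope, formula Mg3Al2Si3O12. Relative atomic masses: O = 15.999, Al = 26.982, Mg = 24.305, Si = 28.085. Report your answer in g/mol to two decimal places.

403.12 g/mol

M = 3(24.305) + 2(26.982) + 3(28.085) + 12(15.999)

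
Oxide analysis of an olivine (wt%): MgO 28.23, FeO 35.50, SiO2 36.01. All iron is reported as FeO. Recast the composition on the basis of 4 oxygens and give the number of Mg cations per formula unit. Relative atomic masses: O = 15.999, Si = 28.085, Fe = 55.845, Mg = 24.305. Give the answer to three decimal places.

MgO: 28.23/40.304 = 0.70043 mol → 0.70043 mol Mg, 0.70043 mol O.
FeO: 35.50/71.844 = 0.49413 mol → 0.49413 mol Fe, 0.49413 mol O.
SiO2: 36.01/60.083 = 0.59934 mol → 0.59934 mol Si, 1.19868 mol O.
Total oxygen = 2.39324 mol. Normalization factor = 4/2.39324 = 1.67137.
Mg per 4 O = 0.70043 × 1.67137 = 1.171.

1.171 Mg apfu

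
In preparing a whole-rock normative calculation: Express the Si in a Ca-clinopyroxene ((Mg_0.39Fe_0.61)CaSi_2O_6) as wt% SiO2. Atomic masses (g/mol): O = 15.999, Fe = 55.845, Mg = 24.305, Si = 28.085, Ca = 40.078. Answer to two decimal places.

Formula mass = 235.786 g/mol.
2 Si → 2.0000 mol SiO2 per formula unit; M(SiO2) = 60.083, so SiO2 mass = 120.166 g.
120.166/235.786 × 100 = 50.96 wt%.

50.96 wt%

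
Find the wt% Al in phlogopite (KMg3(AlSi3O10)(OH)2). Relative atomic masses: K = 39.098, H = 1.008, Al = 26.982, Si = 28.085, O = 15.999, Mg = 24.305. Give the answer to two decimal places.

6.47 weight percent

Molar mass of KMg3(AlSi3O10)(OH)2: 1*39.098 + 3*24.305 + 1*26.982 + 3*28.085 + 12*15.999 + 2*1.008 = 417.254 g/mol.
Mass of Al per formula unit: 1 × 26.982 = 26.982 g.
Weight fraction Al = 26.982 / 417.254 = 0.0647.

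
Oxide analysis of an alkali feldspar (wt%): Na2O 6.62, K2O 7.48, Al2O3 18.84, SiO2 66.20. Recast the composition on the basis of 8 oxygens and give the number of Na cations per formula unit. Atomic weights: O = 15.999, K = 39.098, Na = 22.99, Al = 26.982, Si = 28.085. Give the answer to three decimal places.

0.580 Na apfu

Na2O (M=61.979): mol = 0.10681; Na = 0.21362, O = 0.10681.
K2O (M=94.195): mol = 0.07941; K = 0.15882, O = 0.07941.
Al2O3 (M=101.961): mol = 0.18478; Al = 0.36956, O = 0.55434.
SiO2 (M=60.083): mol = 1.10181; Si = 1.10181, O = 2.20362.
ΣO = 2.94418; factor = 8/ΣO = 2.71723.
Na apfu = 0.21362 × 2.71723 = 0.580.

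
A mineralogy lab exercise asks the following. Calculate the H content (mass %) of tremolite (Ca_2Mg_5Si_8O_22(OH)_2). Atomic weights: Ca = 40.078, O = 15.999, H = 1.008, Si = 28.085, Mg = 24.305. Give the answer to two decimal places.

0.25 mass %

Molar mass of Ca_2Mg_5Si_8O_22(OH)_2: 2*40.078 + 5*24.305 + 8*28.085 + 24*15.999 + 2*1.008 = 812.353 g/mol.
Mass of H per formula unit: 2 × 1.008 = 2.016 g.
Weight fraction H = 2.016 / 812.353 = 0.0025.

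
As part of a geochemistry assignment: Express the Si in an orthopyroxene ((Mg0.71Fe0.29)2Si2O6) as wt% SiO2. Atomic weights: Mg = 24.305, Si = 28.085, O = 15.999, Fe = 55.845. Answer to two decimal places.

Formula mass = 219.067 g/mol.
2 Si → 2.0000 mol SiO2 per formula unit; M(SiO2) = 60.083, so SiO2 mass = 120.166 g.
120.166/219.067 × 100 = 54.85 wt%.

54.85 wt%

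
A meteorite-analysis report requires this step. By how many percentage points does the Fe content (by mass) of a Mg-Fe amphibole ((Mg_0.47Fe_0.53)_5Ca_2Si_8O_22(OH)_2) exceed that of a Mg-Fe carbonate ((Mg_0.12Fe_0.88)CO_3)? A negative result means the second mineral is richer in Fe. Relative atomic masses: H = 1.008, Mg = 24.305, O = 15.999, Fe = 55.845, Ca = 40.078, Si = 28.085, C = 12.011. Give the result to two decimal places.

-27.33 percentage points

Fe in (Mg_0.47Fe_0.53)_5Ca_2Si_8O_22(OH)_2: molar mass 895.934 g/mol; 2.65×55.845 = 147.989 g → 16.52 wt%.
Fe in (Mg_0.12Fe_0.88)CO_3: molar mass 112.068 g/mol; 0.88×55.845 = 49.144 g → 43.85 wt%.
Difference = 16.52 − 43.85 = -27.33 percentage points.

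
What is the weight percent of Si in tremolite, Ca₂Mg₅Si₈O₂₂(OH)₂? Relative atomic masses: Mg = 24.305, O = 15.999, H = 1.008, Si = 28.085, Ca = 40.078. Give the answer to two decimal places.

27.66 weight percent

Molar mass of Ca₂Mg₅Si₈O₂₂(OH)₂: 2·40.078 + 5·24.305 + 8·28.085 + 24·15.999 + 2·1.008 = 812.353 g/mol.
Mass of Si per formula unit: 8 × 28.085 = 224.680 g.
Weight fraction Si = 224.680 / 812.353 = 0.2766.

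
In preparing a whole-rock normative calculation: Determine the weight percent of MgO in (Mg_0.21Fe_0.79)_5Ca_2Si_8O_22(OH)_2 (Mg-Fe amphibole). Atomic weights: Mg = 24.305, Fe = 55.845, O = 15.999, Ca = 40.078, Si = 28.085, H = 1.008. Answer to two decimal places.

Molar mass of (Mg_0.21Fe_0.79)_5Ca_2Si_8O_22(OH)_2 = 1.05×24.305 + 3.95×55.845 + 2×40.078 + 8×28.085 + 24×15.999 + 2×1.008 = 936.936 g/mol.
Each formula unit contains 1.05 Mg, equivalent to 1.05/1 = 1.0500 mol MgO.
M(MgO) = 1×24.305 + 1×15.999 = 40.304 g/mol.
Mass of MgO per formula unit = 1.0500 × 40.304 = 42.319 g.
MgO wt% = 42.319 / 936.936 × 100 = 4.52%.

4.52 wt%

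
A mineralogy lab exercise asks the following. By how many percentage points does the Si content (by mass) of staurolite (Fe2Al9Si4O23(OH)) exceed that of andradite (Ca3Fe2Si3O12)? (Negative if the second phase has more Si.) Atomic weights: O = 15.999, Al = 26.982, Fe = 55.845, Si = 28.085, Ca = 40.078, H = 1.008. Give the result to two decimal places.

-3.39 percentage points

M(Fe2Al9Si4O23(OH)) = 851.852 g/mol, so wt% Si = 112.340/851.852 × 100 = 13.19%.
M(Ca3Fe2Si3O12) = 508.167 g/mol, so wt% Si = 84.255/508.167 × 100 = 16.58%.
13.19 − 16.58 = -3.39 pp.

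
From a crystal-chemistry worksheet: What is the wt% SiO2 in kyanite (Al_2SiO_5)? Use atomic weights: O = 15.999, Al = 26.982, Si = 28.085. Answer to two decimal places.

37.08 wt%

M(Al_2SiO_5) = 162.044 g/mol; M(SiO2) = 60.083 g/mol.
Moles SiO2 per formula unit = 1 Si ÷ 1 = 1.0000.
SiO2 fraction = (1.0000 × 60.083) / 162.044 = 60.083/162.044 = 0.3708.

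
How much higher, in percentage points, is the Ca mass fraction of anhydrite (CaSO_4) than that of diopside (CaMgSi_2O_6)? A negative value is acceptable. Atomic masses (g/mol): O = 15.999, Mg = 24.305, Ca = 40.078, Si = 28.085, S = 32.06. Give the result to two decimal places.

Ca in CaSO_4: molar mass 136.134 g/mol; 1×40.078 = 40.078 g → 29.44 wt%.
Ca in CaMgSi_2O_6: molar mass 216.547 g/mol; 1×40.078 = 40.078 g → 18.51 wt%.
Difference = 29.44 − 18.51 = 10.93 percentage points.

10.93 percentage points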